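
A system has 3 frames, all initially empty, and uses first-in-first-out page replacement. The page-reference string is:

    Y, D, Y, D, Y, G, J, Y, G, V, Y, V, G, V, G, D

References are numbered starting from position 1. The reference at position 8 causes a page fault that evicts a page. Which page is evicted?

pos 1: Y -> fault, frames [Y]
pos 2: D -> fault, frames [Y, D]
pos 3: Y -> hit
pos 4: D -> hit
pos 5: Y -> hit
pos 6: G -> fault, frames [Y, D, G]
pos 7: J -> fault, evict Y, frames [D, G, J]
pos 8: Y -> fault, evict D, frames [G, J, Y]
At position 8, page D is evicted.

D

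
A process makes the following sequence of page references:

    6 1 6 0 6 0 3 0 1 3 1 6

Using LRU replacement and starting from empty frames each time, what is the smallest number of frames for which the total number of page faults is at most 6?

f=1: 12 faults
f=2: 7 faults
f=3: 6 faults
f=4: 4 faults
Smallest f with faults ≤ 6 is 3.

3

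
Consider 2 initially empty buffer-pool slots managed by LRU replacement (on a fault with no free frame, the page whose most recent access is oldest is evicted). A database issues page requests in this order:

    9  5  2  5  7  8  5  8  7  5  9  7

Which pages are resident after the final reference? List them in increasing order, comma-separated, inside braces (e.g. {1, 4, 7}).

9 -> miss, frames {9}
5 -> miss, frames {9,5}
2 -> miss, evict 9, frames {5,2}
5 -> hit
7 -> miss, evict 2, frames {5,7}
8 -> miss, evict 5, frames {7,8}
5 -> miss, evict 7, frames {8,5}
8 -> hit
7 -> miss, evict 5, frames {8,7}
5 -> miss, evict 8, frames {7,5}
9 -> miss, evict 7, frames {5,9}
7 -> miss, evict 5, frames {9,7}

{7, 9}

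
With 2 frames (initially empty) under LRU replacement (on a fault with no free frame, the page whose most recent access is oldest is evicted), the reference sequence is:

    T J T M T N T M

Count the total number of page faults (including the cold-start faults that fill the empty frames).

5

T → fault, frames {T}
J → fault, frames {T,J}
T → hit
M → fault, evict J, frames {T,M}
T → hit
N → fault, evict M, frames {T,N}
T → hit
M → fault, evict N, frames {T,M}
Page faults: 5.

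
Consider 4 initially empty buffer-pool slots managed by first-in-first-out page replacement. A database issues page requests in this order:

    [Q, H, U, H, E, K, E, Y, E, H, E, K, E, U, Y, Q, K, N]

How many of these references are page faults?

Q → fault, frames {Q}
H → fault, frames {Q,H}
U → fault, frames {Q,H,U}
H → hit
E → fault, frames {Q,H,U,E}
K → fault, evict Q, frames {H,U,E,K}
E → hit
Y → fault, evict H, frames {U,E,K,Y}
E → hit
H → fault, evict U, frames {E,K,Y,H}
E → hit
K → hit
E → hit
U → fault, evict E, frames {K,Y,H,U}
Y → hit
Q → fault, evict K, frames {Y,H,U,Q}
K → fault, evict Y, frames {H,U,Q,K}
N → fault, evict H, frames {U,Q,K,N}
Page faults: 11.

11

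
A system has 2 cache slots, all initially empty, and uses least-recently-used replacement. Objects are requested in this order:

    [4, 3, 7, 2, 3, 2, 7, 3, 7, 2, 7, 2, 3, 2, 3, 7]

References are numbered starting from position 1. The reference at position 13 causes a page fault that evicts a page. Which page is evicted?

7

pos 1: 4 -> fault, frames [4]
pos 2: 3 -> fault, frames [4, 3]
pos 3: 7 -> fault, evict 4, frames [3, 7]
pos 4: 2 -> fault, evict 3, frames [7, 2]
pos 5: 3 -> fault, evict 7, frames [2, 3]
pos 6: 2 -> hit
pos 7: 7 -> fault, evict 3, frames [2, 7]
pos 8: 3 -> fault, evict 2, frames [7, 3]
pos 9: 7 -> hit
pos 10: 2 -> fault, evict 3, frames [7, 2]
pos 11: 7 -> hit
pos 12: 2 -> hit
pos 13: 3 -> fault, evict 7, frames [2, 3]
At position 13, page 7 is evicted.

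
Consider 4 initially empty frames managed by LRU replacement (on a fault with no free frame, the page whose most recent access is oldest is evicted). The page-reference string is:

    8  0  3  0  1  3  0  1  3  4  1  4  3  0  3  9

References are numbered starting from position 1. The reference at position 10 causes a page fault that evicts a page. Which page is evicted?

8

pos 1: 8 -> fault, frames (8)
pos 2: 0 -> fault, frames (8 0)
pos 3: 3 -> fault, frames (8 0 3)
pos 4: 0 -> hit
pos 5: 1 -> fault, frames (8 3 0 1)
pos 6: 3 -> hit
pos 7: 0 -> hit
pos 8: 1 -> hit
pos 9: 3 -> hit
pos 10: 4 -> fault, evict 8, frames (0 1 3 4)
At position 10, page 8 is evicted.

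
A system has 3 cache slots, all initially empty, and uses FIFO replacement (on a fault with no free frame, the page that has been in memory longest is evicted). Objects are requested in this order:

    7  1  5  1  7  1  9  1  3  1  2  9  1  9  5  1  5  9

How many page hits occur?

7: fault, frames {7}
1: fault, frames {7,1}
5: fault, frames {7,1,5}
1: hit
7: hit
1: hit
9: fault, evict 7, frames {1,5,9}
1: hit
3: fault, evict 1, frames {5,9,3}
1: fault, evict 5, frames {9,3,1}
2: fault, evict 9, frames {3,1,2}
9: fault, evict 3, frames {1,2,9}
1: hit
9: hit
5: fault, evict 1, frames {2,9,5}
1: fault, evict 2, frames {9,5,1}
5: hit
9: hit
Hits: 8.

8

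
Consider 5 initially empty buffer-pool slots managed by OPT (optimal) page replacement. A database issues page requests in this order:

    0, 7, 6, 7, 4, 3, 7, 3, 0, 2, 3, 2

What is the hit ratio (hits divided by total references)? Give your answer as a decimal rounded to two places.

0.50

0 → miss, frames (0)
7 → miss, frames (0 7)
6 → miss, frames (0 7 6)
7 → hit
4 → miss, frames (0 7 6 4)
3 → miss, frames (0 7 6 4 3)
7 → hit
3 → hit
0 → hit
2 → miss, evict 4, frames (0 7 6 3 2)
3 → hit
2 → hit
Hits: 6 of 12 references → 6/12 = 0.5000.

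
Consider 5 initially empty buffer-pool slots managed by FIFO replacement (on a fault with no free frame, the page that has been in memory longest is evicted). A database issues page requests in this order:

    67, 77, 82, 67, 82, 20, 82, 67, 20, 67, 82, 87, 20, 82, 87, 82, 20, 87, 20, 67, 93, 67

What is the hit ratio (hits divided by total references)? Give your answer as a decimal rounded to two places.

0.68

67 → miss, frames [67]
77 → miss, frames [67, 77]
82 → miss, frames [67, 77, 82]
67 → hit
82 → hit
20 → miss, frames [67, 77, 82, 20]
82 → hit
67 → hit
20 → hit
67 → hit
82 → hit
87 → miss, frames [67, 77, 82, 20, 87]
20 → hit
82 → hit
87 → hit
82 → hit
20 → hit
87 → hit
20 → hit
67 → hit
93 → miss, evict 67, frames [77, 82, 20, 87, 93]
67 → miss, evict 77, frames [82, 20, 87, 93, 67]
Hits: 15 of 22 references → 15/22 = 0.6818.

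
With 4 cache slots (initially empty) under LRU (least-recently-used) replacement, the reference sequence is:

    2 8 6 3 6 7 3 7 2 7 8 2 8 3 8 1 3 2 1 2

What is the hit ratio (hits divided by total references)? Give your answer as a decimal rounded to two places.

2: fault, frames [2]
8: fault, frames [2, 8]
6: fault, frames [2, 8, 6]
3: fault, frames [2, 8, 6, 3]
6: hit
7: fault, evict 2, frames [8, 3, 6, 7]
3: hit
7: hit
2: fault, evict 8, frames [6, 3, 7, 2]
7: hit
8: fault, evict 6, frames [3, 2, 7, 8]
2: hit
8: hit
3: hit
8: hit
1: fault, evict 7, frames [2, 3, 8, 1]
3: hit
2: hit
1: hit
2: hit
Hits: 12 of 20 references → 12/20 = 0.6000.

0.60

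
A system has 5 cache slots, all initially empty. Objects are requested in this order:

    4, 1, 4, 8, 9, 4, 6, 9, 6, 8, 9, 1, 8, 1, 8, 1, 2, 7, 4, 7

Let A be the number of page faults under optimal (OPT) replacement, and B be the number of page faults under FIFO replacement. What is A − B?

-1

Under OPT: F F . F F . F . . . . . . . . . F F . . → 7 faults.
Under FIFO: F F . F F . F . . . . . . . . . F F F . → 8 faults.
A − B = 7 − 8 = -1.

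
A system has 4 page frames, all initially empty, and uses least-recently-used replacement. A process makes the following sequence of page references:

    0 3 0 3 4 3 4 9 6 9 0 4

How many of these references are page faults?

0 -> miss, frames {0}
3 -> miss, frames {0,3}
0 -> hit
3 -> hit
4 -> miss, frames {0,3,4}
3 -> hit
4 -> hit
9 -> miss, frames {0,3,4,9}
6 -> miss, evict 0, frames {3,4,9,6}
9 -> hit
0 -> miss, evict 3, frames {4,6,9,0}
4 -> hit
Page faults: 6.

6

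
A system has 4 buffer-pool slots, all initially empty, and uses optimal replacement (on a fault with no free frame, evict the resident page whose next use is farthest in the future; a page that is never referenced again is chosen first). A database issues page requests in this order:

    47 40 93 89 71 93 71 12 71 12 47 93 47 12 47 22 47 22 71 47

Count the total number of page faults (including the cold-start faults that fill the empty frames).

47 → fault, frames [47]
40 → fault, frames [47, 40]
93 → fault, frames [47, 40, 93]
89 → fault, frames [47, 40, 93, 89]
71 → fault, evict 89, frames [47, 40, 93, 71]
93 → hit
71 → hit
12 → fault, evict 40, frames [47, 93, 71, 12]
71 → hit
12 → hit
47 → hit
93 → hit
47 → hit
12 → hit
47 → hit
22 → fault, evict 12, frames [47, 93, 71, 22]
47 → hit
22 → hit
71 → hit
47 → hit
Page faults: 7.

7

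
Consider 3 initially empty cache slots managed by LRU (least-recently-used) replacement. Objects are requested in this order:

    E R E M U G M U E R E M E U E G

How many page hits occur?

E → fault, frames [E]
R → fault, frames [E, R]
E → hit
M → fault, frames [R, E, M]
U → fault, evict R, frames [E, M, U]
G → fault, evict E, frames [M, U, G]
M → hit
U → hit
E → fault, evict G, frames [M, U, E]
R → fault, evict M, frames [U, E, R]
E → hit
M → fault, evict U, frames [R, E, M]
E → hit
U → fault, evict R, frames [M, E, U]
E → hit
G → fault, evict M, frames [U, E, G]
Hits: 6.

6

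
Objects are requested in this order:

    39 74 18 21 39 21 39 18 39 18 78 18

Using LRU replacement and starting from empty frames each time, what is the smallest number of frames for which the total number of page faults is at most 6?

f=1: 12 faults
f=2: 7 faults
f=3: 6 faults
f=4: 5 faults
f=5: 5 faults
Smallest f with faults ≤ 6 is 3.

3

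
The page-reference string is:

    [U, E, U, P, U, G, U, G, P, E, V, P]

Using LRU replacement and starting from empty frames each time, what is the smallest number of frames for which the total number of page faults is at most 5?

4

f=1: 12 faults
f=2: 8 faults
f=3: 6 faults
f=4: 5 faults
f=5: 5 faults
Smallest f with faults ≤ 5 is 4.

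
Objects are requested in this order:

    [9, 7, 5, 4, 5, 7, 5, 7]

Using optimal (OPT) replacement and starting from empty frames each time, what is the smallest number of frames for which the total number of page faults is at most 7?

2

f=1: 8 faults
f=2: 5 faults
f=3: 4 faults
f=4: 4 faults
Smallest f with faults ≤ 7 is 2.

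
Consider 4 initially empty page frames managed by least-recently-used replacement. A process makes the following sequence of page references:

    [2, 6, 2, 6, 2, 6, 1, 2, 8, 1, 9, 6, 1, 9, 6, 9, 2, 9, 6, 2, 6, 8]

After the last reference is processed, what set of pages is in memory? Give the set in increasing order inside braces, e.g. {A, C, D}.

2 -> miss, frames (2)
6 -> miss, frames (2 6)
2 -> hit
6 -> hit
2 -> hit
6 -> hit
1 -> miss, frames (2 6 1)
2 -> hit
8 -> miss, frames (6 1 2 8)
1 -> hit
9 -> miss, evict 6, frames (2 8 1 9)
6 -> miss, evict 2, frames (8 1 9 6)
1 -> hit
9 -> hit
6 -> hit
9 -> hit
2 -> miss, evict 8, frames (1 6 9 2)
9 -> hit
6 -> hit
2 -> hit
6 -> hit
8 -> miss, evict 1, frames (9 2 6 8)

{2, 6, 8, 9}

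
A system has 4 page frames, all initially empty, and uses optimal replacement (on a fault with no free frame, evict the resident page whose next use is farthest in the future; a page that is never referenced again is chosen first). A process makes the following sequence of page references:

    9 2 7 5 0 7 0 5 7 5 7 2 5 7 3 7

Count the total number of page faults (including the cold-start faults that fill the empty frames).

9 -> miss, frames [9]
2 -> miss, frames [9, 2]
7 -> miss, frames [9, 2, 7]
5 -> miss, frames [9, 2, 7, 5]
0 -> miss, evict 9, frames [2, 7, 5, 0]
7 -> hit
0 -> hit
5 -> hit
7 -> hit
5 -> hit
7 -> hit
2 -> hit
5 -> hit
7 -> hit
3 -> miss, evict 0, frames [2, 7, 5, 3]
7 -> hit
Page faults: 6.

6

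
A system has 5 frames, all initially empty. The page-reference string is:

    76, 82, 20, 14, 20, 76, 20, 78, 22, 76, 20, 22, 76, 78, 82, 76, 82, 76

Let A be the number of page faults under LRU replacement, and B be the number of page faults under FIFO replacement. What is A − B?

Under LRU: F F F F . . . F F . . . . . F . . . → 7 faults.
Under FIFO: F F F F . . . F F F . . . . F . . . → 8 faults.
A − B = 7 − 8 = -1.

-1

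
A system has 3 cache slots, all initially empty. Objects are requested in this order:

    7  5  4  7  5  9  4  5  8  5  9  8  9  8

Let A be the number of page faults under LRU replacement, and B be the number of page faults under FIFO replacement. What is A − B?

1

Under LRU: F F F . . F F . F . F . . . → 7 faults.
Under FIFO: F F F . . F . . F F . . . . → 6 faults.
A − B = 7 − 6 = 1.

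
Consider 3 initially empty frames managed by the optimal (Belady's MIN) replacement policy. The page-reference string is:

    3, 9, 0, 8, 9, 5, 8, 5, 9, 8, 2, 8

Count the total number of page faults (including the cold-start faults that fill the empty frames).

6

3: fault, frames {3}
9: fault, frames {3,9}
0: fault, frames {3,9,0}
8: fault, evict 0, frames {3,9,8}
9: hit
5: fault, evict 3, frames {9,8,5}
8: hit
5: hit
9: hit
8: hit
2: fault, evict 5, frames {9,8,2}
8: hit
Page faults: 6.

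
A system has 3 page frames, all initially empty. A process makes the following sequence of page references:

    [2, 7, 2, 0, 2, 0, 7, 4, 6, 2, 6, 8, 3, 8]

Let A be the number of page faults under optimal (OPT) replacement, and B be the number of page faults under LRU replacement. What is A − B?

Under OPT: F F . F . . . F F . . F F . → 7 faults.
Under LRU: F F . F . . . F F F . F F . → 8 faults.
A − B = 7 − 8 = -1.

-1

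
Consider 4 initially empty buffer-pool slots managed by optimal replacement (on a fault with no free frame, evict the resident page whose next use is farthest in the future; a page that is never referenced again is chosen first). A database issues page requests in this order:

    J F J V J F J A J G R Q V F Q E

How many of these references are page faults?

8

J -> fault, frames {J}
F -> fault, frames {J,F}
J -> hit
V -> fault, frames {J,F,V}
J -> hit
F -> hit
J -> hit
A -> fault, frames {J,F,V,A}
J -> hit
G -> fault, evict A, frames {J,F,V,G}
R -> fault, evict G, frames {J,F,V,R}
Q -> fault, evict R, frames {J,F,V,Q}
V -> hit
F -> hit
Q -> hit
E -> fault, evict Q, frames {J,F,V,E}
Page faults: 8.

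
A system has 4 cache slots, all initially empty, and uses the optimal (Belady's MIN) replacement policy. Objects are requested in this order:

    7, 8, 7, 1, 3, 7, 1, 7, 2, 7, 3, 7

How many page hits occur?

7: fault, frames (7)
8: fault, frames (7 8)
7: hit
1: fault, frames (7 8 1)
3: fault, frames (7 8 1 3)
7: hit
1: hit
7: hit
2: fault, evict 1, frames (7 8 3 2)
7: hit
3: hit
7: hit
Hits: 7.

7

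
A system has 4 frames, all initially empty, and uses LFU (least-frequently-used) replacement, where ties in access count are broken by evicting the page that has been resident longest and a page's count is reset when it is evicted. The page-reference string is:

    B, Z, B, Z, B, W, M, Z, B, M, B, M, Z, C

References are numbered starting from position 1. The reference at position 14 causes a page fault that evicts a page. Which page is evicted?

pos 1: B → miss, frames (B)
pos 2: Z → miss, frames (B Z)
pos 3: B → hit
pos 4: Z → hit
pos 5: B → hit
pos 6: W → miss, frames (B Z W)
pos 7: M → miss, frames (B Z W M)
pos 8: Z → hit
pos 9: B → hit
pos 10: M → hit
pos 11: B → hit
pos 12: M → hit
pos 13: Z → hit
pos 14: C → miss, evict W, frames (B Z M C)
At position 14, page W is evicted.

W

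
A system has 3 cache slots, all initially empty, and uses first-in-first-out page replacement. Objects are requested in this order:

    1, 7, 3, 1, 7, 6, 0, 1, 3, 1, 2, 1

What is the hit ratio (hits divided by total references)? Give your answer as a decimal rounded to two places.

1: fault, frames {1}
7: fault, frames {1,7}
3: fault, frames {1,7,3}
1: hit
7: hit
6: fault, evict 1, frames {7,3,6}
0: fault, evict 7, frames {3,6,0}
1: fault, evict 3, frames {6,0,1}
3: fault, evict 6, frames {0,1,3}
1: hit
2: fault, evict 0, frames {1,3,2}
1: hit
Hits: 4 of 12 references → 4/12 = 0.3333.

0.33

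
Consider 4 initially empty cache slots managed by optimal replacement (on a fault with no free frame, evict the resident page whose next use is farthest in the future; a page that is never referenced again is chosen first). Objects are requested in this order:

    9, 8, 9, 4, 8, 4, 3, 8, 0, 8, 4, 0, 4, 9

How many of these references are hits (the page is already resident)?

9 → fault, frames (9)
8 → fault, frames (9 8)
9 → hit
4 → fault, frames (9 8 4)
8 → hit
4 → hit
3 → fault, frames (9 8 4 3)
8 → hit
0 → fault, evict 3, frames (9 8 4 0)
8 → hit
4 → hit
0 → hit
4 → hit
9 → hit
Hits: 9.

9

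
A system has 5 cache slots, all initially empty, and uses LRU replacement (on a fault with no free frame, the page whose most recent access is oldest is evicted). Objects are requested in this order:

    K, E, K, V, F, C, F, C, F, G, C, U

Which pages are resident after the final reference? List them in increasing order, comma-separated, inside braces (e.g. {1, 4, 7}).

K → miss, frames [K]
E → miss, frames [K, E]
K → hit
V → miss, frames [E, K, V]
F → miss, frames [E, K, V, F]
C → miss, frames [E, K, V, F, C]
F → hit
C → hit
F → hit
G → miss, evict E, frames [K, V, C, F, G]
C → hit
U → miss, evict K, frames [V, F, G, C, U]

{C, F, G, U, V}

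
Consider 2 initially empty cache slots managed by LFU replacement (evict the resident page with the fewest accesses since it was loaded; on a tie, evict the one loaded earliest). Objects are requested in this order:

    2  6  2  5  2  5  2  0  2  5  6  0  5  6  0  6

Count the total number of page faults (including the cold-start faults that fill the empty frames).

2 → fault, frames (2)
6 → fault, frames (2 6)
2 → hit
5 → fault, evict 6, frames (2 5)
2 → hit
5 → hit
2 → hit
0 → fault, evict 5, frames (2 0)
2 → hit
5 → fault, evict 0, frames (2 5)
6 → fault, evict 5, frames (2 6)
0 → fault, evict 6, frames (2 0)
5 → fault, evict 0, frames (2 5)
6 → fault, evict 5, frames (2 6)
0 → fault, evict 6, frames (2 0)
6 → fault, evict 0, frames (2 6)
Page faults: 11.

11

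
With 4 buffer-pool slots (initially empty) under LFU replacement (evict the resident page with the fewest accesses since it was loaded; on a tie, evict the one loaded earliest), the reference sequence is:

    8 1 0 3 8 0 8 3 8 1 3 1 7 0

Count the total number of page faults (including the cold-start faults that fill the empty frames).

6

8: miss, frames [8]
1: miss, frames [8, 1]
0: miss, frames [8, 1, 0]
3: miss, frames [8, 1, 0, 3]
8: hit
0: hit
8: hit
3: hit
8: hit
1: hit
3: hit
1: hit
7: miss, evict 0, frames [8, 1, 3, 7]
0: miss, evict 7, frames [8, 1, 3, 0]
Page faults: 6.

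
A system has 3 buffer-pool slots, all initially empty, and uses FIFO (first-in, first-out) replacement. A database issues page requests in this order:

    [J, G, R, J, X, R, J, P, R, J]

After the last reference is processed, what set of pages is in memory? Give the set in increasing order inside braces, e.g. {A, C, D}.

J -> miss, frames [J]
G -> miss, frames [J, G]
R -> miss, frames [J, G, R]
J -> hit
X -> miss, evict J, frames [G, R, X]
R -> hit
J -> miss, evict G, frames [R, X, J]
P -> miss, evict R, frames [X, J, P]
R -> miss, evict X, frames [J, P, R]
J -> hit

{J, P, R}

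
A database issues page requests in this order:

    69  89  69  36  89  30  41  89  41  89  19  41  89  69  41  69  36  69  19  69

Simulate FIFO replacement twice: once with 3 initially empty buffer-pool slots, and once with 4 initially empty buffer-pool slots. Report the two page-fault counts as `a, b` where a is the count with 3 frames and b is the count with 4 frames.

12, 9

3 frames: F F . F . F F F . . F . . F F . F . F F → 12 faults.
4 frames: F F . F . F F . . . F . F F . . F . . . → 9 faults.
9 < 12: adding a frame reduced faults, as is typical.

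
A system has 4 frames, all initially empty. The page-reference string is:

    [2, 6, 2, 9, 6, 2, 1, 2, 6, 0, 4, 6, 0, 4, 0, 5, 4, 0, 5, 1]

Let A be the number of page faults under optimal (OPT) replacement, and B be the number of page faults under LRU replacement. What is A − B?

Under OPT: F F . F . . F . . F F . . . . F . . . . → 7 faults.
Under LRU: F F . F . . F . . F F . . . . F . . . F → 8 faults.
A − B = 7 − 8 = -1.

-1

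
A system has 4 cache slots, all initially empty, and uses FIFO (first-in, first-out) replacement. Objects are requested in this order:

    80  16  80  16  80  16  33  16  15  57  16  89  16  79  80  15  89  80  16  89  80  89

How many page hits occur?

80 → fault, frames [80]
16 → fault, frames [80, 16]
80 → hit
16 → hit
80 → hit
16 → hit
33 → fault, frames [80, 16, 33]
16 → hit
15 → fault, frames [80, 16, 33, 15]
57 → fault, evict 80, frames [16, 33, 15, 57]
16 → hit
89 → fault, evict 16, frames [33, 15, 57, 89]
16 → fault, evict 33, frames [15, 57, 89, 16]
79 → fault, evict 15, frames [57, 89, 16, 79]
80 → fault, evict 57, frames [89, 16, 79, 80]
15 → fault, evict 89, frames [16, 79, 80, 15]
89 → fault, evict 16, frames [79, 80, 15, 89]
80 → hit
16 → fault, evict 79, frames [80, 15, 89, 16]
89 → hit
80 → hit
89 → hit
Hits: 10.

10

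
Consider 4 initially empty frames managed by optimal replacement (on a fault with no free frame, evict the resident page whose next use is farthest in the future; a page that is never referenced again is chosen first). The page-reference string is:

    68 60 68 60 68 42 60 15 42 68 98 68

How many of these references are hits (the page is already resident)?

7

68 -> fault, frames (68)
60 -> fault, frames (68 60)
68 -> hit
60 -> hit
68 -> hit
42 -> fault, frames (68 60 42)
60 -> hit
15 -> fault, frames (68 60 42 15)
42 -> hit
68 -> hit
98 -> fault, evict 15, frames (68 60 42 98)
68 -> hit
Hits: 7.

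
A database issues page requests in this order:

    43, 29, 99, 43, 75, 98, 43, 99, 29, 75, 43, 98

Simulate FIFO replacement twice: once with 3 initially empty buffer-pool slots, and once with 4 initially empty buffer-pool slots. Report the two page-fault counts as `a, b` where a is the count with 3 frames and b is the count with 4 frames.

11, 7

3 frames: F F F . F F F F F F F F → 11 faults.
4 frames: F F F . F F F . F . . . → 7 faults.
7 < 11: adding a frame reduced faults, as is typical.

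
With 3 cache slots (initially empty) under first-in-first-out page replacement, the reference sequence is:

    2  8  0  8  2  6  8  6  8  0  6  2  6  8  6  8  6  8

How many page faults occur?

2: miss, frames [2]
8: miss, frames [2, 8]
0: miss, frames [2, 8, 0]
8: hit
2: hit
6: miss, evict 2, frames [8, 0, 6]
8: hit
6: hit
8: hit
0: hit
6: hit
2: miss, evict 8, frames [0, 6, 2]
6: hit
8: miss, evict 0, frames [6, 2, 8]
6: hit
8: hit
6: hit
8: hit
Page faults: 6.

6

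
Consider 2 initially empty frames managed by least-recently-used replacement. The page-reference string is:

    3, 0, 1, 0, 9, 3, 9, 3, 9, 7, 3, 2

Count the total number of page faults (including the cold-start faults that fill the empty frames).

3 → miss, frames [3]
0 → miss, frames [3, 0]
1 → miss, evict 3, frames [0, 1]
0 → hit
9 → miss, evict 1, frames [0, 9]
3 → miss, evict 0, frames [9, 3]
9 → hit
3 → hit
9 → hit
7 → miss, evict 3, frames [9, 7]
3 → miss, evict 9, frames [7, 3]
2 → miss, evict 7, frames [3, 2]
Page faults: 8.

8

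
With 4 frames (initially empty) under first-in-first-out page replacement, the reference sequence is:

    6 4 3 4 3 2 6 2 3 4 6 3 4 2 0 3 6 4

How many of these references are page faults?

6 -> miss, frames [6]
4 -> miss, frames [6, 4]
3 -> miss, frames [6, 4, 3]
4 -> hit
3 -> hit
2 -> miss, frames [6, 4, 3, 2]
6 -> hit
2 -> hit
3 -> hit
4 -> hit
6 -> hit
3 -> hit
4 -> hit
2 -> hit
0 -> miss, evict 6, frames [4, 3, 2, 0]
3 -> hit
6 -> miss, evict 4, frames [3, 2, 0, 6]
4 -> miss, evict 3, frames [2, 0, 6, 4]
Page faults: 7.

7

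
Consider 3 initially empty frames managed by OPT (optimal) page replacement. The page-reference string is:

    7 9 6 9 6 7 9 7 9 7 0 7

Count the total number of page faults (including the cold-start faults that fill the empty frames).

4

7 → miss, frames (7)
9 → miss, frames (7 9)
6 → miss, frames (7 9 6)
9 → hit
6 → hit
7 → hit
9 → hit
7 → hit
9 → hit
7 → hit
0 → miss, evict 6, frames (7 9 0)
7 → hit
Page faults: 4.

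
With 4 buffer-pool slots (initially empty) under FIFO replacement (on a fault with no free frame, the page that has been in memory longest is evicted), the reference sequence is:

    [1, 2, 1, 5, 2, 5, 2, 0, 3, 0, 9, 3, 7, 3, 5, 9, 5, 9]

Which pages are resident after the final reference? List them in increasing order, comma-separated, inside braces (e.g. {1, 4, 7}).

1 → fault, frames {1}
2 → fault, frames {1,2}
1 → hit
5 → fault, frames {1,2,5}
2 → hit
5 → hit
2 → hit
0 → fault, frames {1,2,5,0}
3 → fault, evict 1, frames {2,5,0,3}
0 → hit
9 → fault, evict 2, frames {5,0,3,9}
3 → hit
7 → fault, evict 5, frames {0,3,9,7}
3 → hit
5 → fault, evict 0, frames {3,9,7,5}
9 → hit
5 → hit
9 → hit

{3, 5, 7, 9}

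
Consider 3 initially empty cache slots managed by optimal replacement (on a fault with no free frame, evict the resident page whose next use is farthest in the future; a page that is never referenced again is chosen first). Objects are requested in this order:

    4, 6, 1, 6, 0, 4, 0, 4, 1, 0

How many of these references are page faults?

4 -> fault, frames {4}
6 -> fault, frames {4,6}
1 -> fault, frames {4,6,1}
6 -> hit
0 -> fault, evict 6, frames {4,1,0}
4 -> hit
0 -> hit
4 -> hit
1 -> hit
0 -> hit
Page faults: 4.

4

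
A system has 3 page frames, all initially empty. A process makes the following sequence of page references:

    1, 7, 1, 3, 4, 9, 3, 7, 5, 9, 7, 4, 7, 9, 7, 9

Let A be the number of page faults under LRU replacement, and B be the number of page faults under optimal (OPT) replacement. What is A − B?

Under LRU: F F . F F F . F F F . F . . . . → 9 faults.
Under OPT: F F . F F F . . F . . F . . . . → 7 faults.
A − B = 9 − 7 = 2.

2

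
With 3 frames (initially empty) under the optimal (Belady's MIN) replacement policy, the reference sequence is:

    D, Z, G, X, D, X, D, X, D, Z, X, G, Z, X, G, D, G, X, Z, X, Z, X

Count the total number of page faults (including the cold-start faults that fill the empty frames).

7

D → fault, frames [D]
Z → fault, frames [D, Z]
G → fault, frames [D, Z, G]
X → fault, evict G, frames [D, Z, X]
D → hit
X → hit
D → hit
X → hit
D → hit
Z → hit
X → hit
G → fault, evict D, frames [Z, X, G]
Z → hit
X → hit
G → hit
D → fault, evict Z, frames [X, G, D]
G → hit
X → hit
Z → fault, evict D, frames [X, G, Z]
X → hit
Z → hit
X → hit
Page faults: 7.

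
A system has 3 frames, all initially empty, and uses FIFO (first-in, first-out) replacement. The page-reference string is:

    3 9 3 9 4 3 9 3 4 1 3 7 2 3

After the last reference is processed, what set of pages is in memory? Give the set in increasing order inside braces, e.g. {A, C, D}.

3: miss, frames (3)
9: miss, frames (3 9)
3: hit
9: hit
4: miss, frames (3 9 4)
3: hit
9: hit
3: hit
4: hit
1: miss, evict 3, frames (9 4 1)
3: miss, evict 9, frames (4 1 3)
7: miss, evict 4, frames (1 3 7)
2: miss, evict 1, frames (3 7 2)
3: hit

{2, 3, 7}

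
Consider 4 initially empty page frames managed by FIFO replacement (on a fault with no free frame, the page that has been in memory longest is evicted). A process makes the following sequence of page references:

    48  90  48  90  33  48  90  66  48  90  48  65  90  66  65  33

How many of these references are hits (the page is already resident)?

48 → fault, frames {48}
90 → fault, frames {48,90}
48 → hit
90 → hit
33 → fault, frames {48,90,33}
48 → hit
90 → hit
66 → fault, frames {48,90,33,66}
48 → hit
90 → hit
48 → hit
65 → fault, evict 48, frames {90,33,66,65}
90 → hit
66 → hit
65 → hit
33 → hit
Hits: 11.

11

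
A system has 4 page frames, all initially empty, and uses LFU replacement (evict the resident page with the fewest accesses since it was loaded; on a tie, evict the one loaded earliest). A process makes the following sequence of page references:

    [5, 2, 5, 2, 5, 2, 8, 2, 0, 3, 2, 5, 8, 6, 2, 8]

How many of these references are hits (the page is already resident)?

5 → miss, frames (5)
2 → miss, frames (5 2)
5 → hit
2 → hit
5 → hit
2 → hit
8 → miss, frames (5 2 8)
2 → hit
0 → miss, frames (5 2 8 0)
3 → miss, evict 8, frames (5 2 0 3)
2 → hit
5 → hit
8 → miss, evict 0, frames (5 2 3 8)
6 → miss, evict 3, frames (5 2 8 6)
2 → hit
8 → hit
Hits: 9.

9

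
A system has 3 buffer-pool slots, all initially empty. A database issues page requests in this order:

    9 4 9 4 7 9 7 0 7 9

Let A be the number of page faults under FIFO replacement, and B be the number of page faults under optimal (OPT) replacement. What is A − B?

1

Under FIFO: F F . . F . . F . F → 5 faults.
Under OPT: F F . . F . . F . . → 4 faults.
A − B = 5 − 4 = 1.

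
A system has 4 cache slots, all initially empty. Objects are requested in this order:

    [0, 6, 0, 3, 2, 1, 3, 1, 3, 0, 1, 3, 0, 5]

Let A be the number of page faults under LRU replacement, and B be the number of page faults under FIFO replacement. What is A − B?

-1

Under LRU: F F . F F F . . . . . . . F → 6 faults.
Under FIFO: F F . F F F . . . F . . . F → 7 faults.
A − B = 6 − 7 = -1.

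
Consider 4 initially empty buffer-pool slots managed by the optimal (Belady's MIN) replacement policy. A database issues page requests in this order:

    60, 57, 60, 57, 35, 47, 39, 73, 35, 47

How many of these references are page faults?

60 → miss, frames (60)
57 → miss, frames (60 57)
60 → hit
57 → hit
35 → miss, frames (60 57 35)
47 → miss, frames (60 57 35 47)
39 → miss, evict 57, frames (60 35 47 39)
73 → miss, evict 39, frames (60 35 47 73)
35 → hit
47 → hit
Page faults: 6.

6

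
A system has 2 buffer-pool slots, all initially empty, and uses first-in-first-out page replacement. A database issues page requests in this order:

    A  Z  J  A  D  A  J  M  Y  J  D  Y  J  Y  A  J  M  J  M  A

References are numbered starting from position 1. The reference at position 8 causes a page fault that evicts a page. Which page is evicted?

D

pos 1: A → fault, frames {A}
pos 2: Z → fault, frames {A,Z}
pos 3: J → fault, evict A, frames {Z,J}
pos 4: A → fault, evict Z, frames {J,A}
pos 5: D → fault, evict J, frames {A,D}
pos 6: A → hit
pos 7: J → fault, evict A, frames {D,J}
pos 8: M → fault, evict D, frames {J,M}
At position 8, page D is evicted.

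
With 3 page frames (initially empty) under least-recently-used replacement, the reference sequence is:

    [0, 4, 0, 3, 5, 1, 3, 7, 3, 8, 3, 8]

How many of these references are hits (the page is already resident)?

0 -> miss, frames {0}
4 -> miss, frames {0,4}
0 -> hit
3 -> miss, frames {4,0,3}
5 -> miss, evict 4, frames {0,3,5}
1 -> miss, evict 0, frames {3,5,1}
3 -> hit
7 -> miss, evict 5, frames {1,3,7}
3 -> hit
8 -> miss, evict 1, frames {7,3,8}
3 -> hit
8 -> hit
Hits: 5.

5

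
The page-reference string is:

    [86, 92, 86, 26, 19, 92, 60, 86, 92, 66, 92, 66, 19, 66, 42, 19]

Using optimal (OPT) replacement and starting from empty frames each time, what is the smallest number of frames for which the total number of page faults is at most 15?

2

f=1: 16 faults
f=2: 9 faults
f=3: 8 faults
f=4: 7 faults
f=5: 7 faults
f=6: 7 faults
f=7: 7 faults
Smallest f with faults ≤ 15 is 2.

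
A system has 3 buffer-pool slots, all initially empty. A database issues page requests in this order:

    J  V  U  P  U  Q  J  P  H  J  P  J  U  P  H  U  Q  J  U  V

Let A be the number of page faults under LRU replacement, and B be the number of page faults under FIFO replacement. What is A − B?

1

Under LRU: F F F F . F F F F . . . F . F . F F . F → 13 faults.
Under FIFO: F F F F . F F . F . F . F . . . F F . F → 12 faults.
A − B = 13 − 12 = 1.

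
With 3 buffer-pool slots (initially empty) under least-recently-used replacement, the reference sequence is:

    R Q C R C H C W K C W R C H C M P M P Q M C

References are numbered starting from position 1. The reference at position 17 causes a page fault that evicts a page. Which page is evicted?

pos 1: R -> fault, frames (R)
pos 2: Q -> fault, frames (R Q)
pos 3: C -> fault, frames (R Q C)
pos 4: R -> hit
pos 5: C -> hit
pos 6: H -> fault, evict Q, frames (R C H)
pos 7: C -> hit
pos 8: W -> fault, evict R, frames (H C W)
pos 9: K -> fault, evict H, frames (C W K)
pos 10: C -> hit
pos 11: W -> hit
pos 12: R -> fault, evict K, frames (C W R)
pos 13: C -> hit
pos 14: H -> fault, evict W, frames (R C H)
pos 15: C -> hit
pos 16: M -> fault, evict R, frames (H C M)
pos 17: P -> fault, evict H, frames (C M P)
At position 17, page H is evicted.

H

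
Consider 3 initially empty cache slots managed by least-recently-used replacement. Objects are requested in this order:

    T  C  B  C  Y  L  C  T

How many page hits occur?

2

T: miss, frames (T)
C: miss, frames (T C)
B: miss, frames (T C B)
C: hit
Y: miss, evict T, frames (B C Y)
L: miss, evict B, frames (C Y L)
C: hit
T: miss, evict Y, frames (L C T)
Hits: 2.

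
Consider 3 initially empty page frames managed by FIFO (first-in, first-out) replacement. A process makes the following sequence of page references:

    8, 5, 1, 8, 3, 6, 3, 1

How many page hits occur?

3

8 → fault, frames [8]
5 → fault, frames [8, 5]
1 → fault, frames [8, 5, 1]
8 → hit
3 → fault, evict 8, frames [5, 1, 3]
6 → fault, evict 5, frames [1, 3, 6]
3 → hit
1 → hit
Hits: 3.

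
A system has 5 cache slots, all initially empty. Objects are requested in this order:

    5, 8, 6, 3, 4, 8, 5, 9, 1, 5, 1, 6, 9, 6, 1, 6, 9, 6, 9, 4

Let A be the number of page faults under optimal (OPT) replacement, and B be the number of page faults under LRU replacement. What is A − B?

-2

Under OPT: F F F F F . . F F . . . . . . . . . . . → 7 faults.
Under LRU: F F F F F . . F F . . F . . . . . . . F → 9 faults.
A − B = 7 − 9 = -2.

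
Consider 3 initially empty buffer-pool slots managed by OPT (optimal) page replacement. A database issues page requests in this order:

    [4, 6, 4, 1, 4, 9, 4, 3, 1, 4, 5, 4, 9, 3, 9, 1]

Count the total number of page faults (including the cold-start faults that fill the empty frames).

4 -> fault, frames {4}
6 -> fault, frames {4,6}
4 -> hit
1 -> fault, frames {4,6,1}
4 -> hit
9 -> fault, evict 6, frames {4,1,9}
4 -> hit
3 -> fault, evict 9, frames {4,1,3}
1 -> hit
4 -> hit
5 -> fault, evict 1, frames {4,3,5}
4 -> hit
9 -> fault, evict 5, frames {4,3,9}
3 -> hit
9 -> hit
1 -> fault, evict 9, frames {4,3,1}
Page faults: 8.

8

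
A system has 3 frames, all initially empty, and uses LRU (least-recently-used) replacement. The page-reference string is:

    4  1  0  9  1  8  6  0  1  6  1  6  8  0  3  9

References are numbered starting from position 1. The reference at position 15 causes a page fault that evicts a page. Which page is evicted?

pos 1: 4: miss, frames {4}
pos 2: 1: miss, frames {4,1}
pos 3: 0: miss, frames {4,1,0}
pos 4: 9: miss, evict 4, frames {1,0,9}
pos 5: 1: hit
pos 6: 8: miss, evict 0, frames {9,1,8}
pos 7: 6: miss, evict 9, frames {1,8,6}
pos 8: 0: miss, evict 1, frames {8,6,0}
pos 9: 1: miss, evict 8, frames {6,0,1}
pos 10: 6: hit
pos 11: 1: hit
pos 12: 6: hit
pos 13: 8: miss, evict 0, frames {1,6,8}
pos 14: 0: miss, evict 1, frames {6,8,0}
pos 15: 3: miss, evict 6, frames {8,0,3}
At position 15, page 6 is evicted.

6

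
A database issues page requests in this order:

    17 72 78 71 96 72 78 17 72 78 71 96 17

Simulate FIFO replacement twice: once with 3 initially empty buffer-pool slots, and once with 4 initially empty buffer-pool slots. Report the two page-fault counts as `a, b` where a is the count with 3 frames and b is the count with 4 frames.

3 frames: F F F F F F F F . . F F . → 10 faults.
4 frames: F F F F F . . F F F F F F → 11 faults.
11 > 10: adding a frame increased faults — Belady's anomaly.

10, 11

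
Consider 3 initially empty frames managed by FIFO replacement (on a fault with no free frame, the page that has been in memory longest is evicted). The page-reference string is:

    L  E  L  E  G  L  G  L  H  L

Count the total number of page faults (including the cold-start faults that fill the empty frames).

L → fault, frames (L)
E → fault, frames (L E)
L → hit
E → hit
G → fault, frames (L E G)
L → hit
G → hit
L → hit
H → fault, evict L, frames (E G H)
L → fault, evict E, frames (G H L)
Page faults: 5.

5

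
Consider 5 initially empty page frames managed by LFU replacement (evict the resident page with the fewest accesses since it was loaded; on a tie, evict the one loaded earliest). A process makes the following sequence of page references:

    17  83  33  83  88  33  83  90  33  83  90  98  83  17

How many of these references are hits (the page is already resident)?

7

17 → fault, frames {17}
83 → fault, frames {17,83}
33 → fault, frames {17,83,33}
83 → hit
88 → fault, frames {17,83,33,88}
33 → hit
83 → hit
90 → fault, frames {17,83,33,88,90}
33 → hit
83 → hit
90 → hit
98 → fault, evict 17, frames {83,33,88,90,98}
83 → hit
17 → fault, evict 88, frames {83,33,90,98,17}
Hits: 7.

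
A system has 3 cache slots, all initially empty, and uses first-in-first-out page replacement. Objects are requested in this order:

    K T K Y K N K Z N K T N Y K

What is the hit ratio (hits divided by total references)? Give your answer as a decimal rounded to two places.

0.29

K → fault, frames [K]
T → fault, frames [K, T]
K → hit
Y → fault, frames [K, T, Y]
K → hit
N → fault, evict K, frames [T, Y, N]
K → fault, evict T, frames [Y, N, K]
Z → fault, evict Y, frames [N, K, Z]
N → hit
K → hit
T → fault, evict N, frames [K, Z, T]
N → fault, evict K, frames [Z, T, N]
Y → fault, evict Z, frames [T, N, Y]
K → fault, evict T, frames [N, Y, K]
Hits: 4 of 14 references → 4/14 = 0.2857.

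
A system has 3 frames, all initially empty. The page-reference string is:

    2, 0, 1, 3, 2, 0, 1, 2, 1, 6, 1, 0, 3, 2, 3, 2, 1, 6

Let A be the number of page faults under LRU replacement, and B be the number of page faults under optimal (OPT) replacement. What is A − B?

Under LRU: F F F F F F F . . F . F F F . . F F → 13 faults.
Under OPT: F F F F . . F . . F . . F F . . . F → 9 faults.
A − B = 13 − 9 = 4.

4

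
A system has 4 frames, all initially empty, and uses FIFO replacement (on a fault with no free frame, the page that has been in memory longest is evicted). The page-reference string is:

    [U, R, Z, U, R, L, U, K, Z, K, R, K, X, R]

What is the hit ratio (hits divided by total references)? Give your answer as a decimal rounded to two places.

0.50

U → fault, frames [U]
R → fault, frames [U, R]
Z → fault, frames [U, R, Z]
U → hit
R → hit
L → fault, frames [U, R, Z, L]
U → hit
K → fault, evict U, frames [R, Z, L, K]
Z → hit
K → hit
R → hit
K → hit
X → fault, evict R, frames [Z, L, K, X]
R → fault, evict Z, frames [L, K, X, R]
Hits: 7 of 14 references → 7/14 = 0.5000.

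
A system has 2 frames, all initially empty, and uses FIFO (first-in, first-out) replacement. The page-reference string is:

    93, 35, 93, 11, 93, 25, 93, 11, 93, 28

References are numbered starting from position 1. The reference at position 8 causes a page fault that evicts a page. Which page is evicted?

93

pos 1: 93 -> fault, frames [93]
pos 2: 35 -> fault, frames [93, 35]
pos 3: 93 -> hit
pos 4: 11 -> fault, evict 93, frames [35, 11]
pos 5: 93 -> fault, evict 35, frames [11, 93]
pos 6: 25 -> fault, evict 11, frames [93, 25]
pos 7: 93 -> hit
pos 8: 11 -> fault, evict 93, frames [25, 11]
At position 8, page 93 is evicted.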